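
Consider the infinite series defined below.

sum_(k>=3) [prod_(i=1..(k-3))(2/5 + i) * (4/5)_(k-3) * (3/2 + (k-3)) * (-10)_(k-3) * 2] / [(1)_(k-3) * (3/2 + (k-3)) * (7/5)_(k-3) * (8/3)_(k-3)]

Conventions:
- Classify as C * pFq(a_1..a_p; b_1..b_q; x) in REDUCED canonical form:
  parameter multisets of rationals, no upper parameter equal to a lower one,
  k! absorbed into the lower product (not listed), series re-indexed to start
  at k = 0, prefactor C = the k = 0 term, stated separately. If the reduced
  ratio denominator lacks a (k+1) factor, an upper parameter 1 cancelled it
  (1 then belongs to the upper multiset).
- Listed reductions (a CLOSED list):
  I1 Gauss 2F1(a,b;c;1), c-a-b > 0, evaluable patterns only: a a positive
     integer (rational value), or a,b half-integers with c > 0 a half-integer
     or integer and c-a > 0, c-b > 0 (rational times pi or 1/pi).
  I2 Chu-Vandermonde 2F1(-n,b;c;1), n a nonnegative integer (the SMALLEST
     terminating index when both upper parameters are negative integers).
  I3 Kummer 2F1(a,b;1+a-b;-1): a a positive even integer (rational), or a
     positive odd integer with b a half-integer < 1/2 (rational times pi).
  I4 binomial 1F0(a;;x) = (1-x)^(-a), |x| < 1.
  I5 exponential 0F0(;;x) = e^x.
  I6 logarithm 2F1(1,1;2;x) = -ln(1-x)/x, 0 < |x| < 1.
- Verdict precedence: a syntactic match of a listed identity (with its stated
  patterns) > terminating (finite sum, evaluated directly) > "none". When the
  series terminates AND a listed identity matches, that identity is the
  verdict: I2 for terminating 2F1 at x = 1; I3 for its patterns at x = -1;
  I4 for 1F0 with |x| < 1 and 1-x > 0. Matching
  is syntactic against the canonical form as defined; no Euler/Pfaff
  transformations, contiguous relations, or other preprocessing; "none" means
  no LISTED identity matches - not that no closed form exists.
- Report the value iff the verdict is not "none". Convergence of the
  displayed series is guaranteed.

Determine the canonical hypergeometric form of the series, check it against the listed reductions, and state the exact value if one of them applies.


With C = 2: the canonical form is 2F1(-10, 4/5; 8/3; 1). Verdict: Vandermonde's identity (I2) matches (terminating 2F1 at x = 1 with n = 10, b = 4/5, c = 8/3). Its exact value is 2185865731067/4963867187500.

Key step: from the first term 2: striking the common factor k + 3/2 reduces the term (prefactor 2).
Ratio: r(k) = 1 * (k-10) (k+4/5) / [(k+8/3) (k+1)] - poly over poly, x = 1 from leading terms; C = 2 at k = 0.


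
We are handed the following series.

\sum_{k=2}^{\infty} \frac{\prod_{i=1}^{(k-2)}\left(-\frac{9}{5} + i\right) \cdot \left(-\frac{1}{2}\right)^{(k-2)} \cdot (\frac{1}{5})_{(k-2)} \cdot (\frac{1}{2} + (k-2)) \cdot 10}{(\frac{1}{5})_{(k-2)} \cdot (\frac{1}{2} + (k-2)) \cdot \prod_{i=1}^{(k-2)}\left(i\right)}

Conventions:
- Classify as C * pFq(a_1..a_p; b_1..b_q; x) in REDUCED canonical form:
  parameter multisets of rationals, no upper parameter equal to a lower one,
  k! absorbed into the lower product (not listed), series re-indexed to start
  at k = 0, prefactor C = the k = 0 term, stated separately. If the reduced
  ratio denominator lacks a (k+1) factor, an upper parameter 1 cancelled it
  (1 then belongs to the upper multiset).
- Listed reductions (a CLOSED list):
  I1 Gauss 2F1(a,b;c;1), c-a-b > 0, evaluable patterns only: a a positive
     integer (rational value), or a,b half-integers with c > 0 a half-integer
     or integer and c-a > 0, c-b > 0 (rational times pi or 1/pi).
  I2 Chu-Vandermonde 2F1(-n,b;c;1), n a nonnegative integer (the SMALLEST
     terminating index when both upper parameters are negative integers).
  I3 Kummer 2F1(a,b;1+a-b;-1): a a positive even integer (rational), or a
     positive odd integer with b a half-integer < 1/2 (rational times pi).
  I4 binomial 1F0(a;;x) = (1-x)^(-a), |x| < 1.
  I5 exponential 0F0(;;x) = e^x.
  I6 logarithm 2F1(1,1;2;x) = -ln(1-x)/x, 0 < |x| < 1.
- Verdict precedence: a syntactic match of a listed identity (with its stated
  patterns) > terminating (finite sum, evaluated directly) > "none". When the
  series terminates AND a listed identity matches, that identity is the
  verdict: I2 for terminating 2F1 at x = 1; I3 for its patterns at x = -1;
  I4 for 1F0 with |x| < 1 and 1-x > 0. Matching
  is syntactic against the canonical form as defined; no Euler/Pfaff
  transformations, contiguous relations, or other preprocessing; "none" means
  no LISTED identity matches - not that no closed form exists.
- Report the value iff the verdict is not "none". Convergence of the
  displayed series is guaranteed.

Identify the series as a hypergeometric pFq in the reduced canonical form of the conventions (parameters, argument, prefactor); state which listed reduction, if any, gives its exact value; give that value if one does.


With C = 10: the canonical form is 1F0(-\frac{4}{5}; -; -\frac{1}{2}). Verdict (x = -\frac{1}{2}): the I4 binomial reduction applies (the 1F0 binomial series: exponent 4/5, x = -\frac{1}{2}). Exact value: 10 \cdot \left(\frac{3}{2}\right)^{\frac{4}{5}}.

Key observation: t_0 = 10 here, and the factor k + 1/2 cancels (top and bottom), leaving C = 10, x = -1/2.
Ratio: r(k) = -\frac{1}{2} * (k-\frac{4}{5}) / [(k+1)] - rational; roots negated = parameters, x = -\frac{1}{2}, C = 10.


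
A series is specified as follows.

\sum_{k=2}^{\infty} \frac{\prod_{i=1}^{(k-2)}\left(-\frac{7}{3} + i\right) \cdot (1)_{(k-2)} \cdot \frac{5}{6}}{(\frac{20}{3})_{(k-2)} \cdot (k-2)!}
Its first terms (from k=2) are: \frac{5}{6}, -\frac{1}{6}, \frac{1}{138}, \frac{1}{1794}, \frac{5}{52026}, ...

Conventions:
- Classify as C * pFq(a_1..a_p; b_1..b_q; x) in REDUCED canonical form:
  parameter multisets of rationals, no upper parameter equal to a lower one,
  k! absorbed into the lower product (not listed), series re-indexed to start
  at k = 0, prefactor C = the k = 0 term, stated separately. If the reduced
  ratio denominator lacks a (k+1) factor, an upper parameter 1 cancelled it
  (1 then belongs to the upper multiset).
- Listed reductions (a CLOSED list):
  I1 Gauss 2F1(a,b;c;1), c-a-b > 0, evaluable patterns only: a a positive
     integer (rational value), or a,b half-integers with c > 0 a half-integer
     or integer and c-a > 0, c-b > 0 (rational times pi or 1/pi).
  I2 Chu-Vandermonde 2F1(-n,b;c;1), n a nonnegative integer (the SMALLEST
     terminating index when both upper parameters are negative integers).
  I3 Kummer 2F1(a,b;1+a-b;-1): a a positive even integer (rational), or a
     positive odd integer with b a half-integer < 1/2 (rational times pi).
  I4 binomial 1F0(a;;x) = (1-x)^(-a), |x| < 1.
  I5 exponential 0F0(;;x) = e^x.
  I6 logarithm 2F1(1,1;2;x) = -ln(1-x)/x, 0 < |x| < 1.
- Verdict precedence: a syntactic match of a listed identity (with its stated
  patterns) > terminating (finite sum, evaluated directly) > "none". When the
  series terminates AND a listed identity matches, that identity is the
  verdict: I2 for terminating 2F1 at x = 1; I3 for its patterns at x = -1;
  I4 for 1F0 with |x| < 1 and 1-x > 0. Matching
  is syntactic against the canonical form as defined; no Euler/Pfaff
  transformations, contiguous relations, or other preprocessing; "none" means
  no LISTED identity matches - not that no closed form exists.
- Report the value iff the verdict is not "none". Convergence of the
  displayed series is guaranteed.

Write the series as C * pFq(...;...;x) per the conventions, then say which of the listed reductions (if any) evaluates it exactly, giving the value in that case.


With C = \frac{5}{6}: the canonical form is 2F1(-\frac{4}{3}, 1; \frac{20}{3}; 1). Verdict: this is Gauss's theorem (I1) (x = 1: the Gamma ratio telescopes since c-a-b = 7 > 0 and a = 1 in Z>0). Sum: \frac{85}{126}.

Key observation: t_0 being \frac{5}{6}, the running product (C = 5/6, x = 1) telescopes to a rising factorial.
Consecutive-term ratio: r(k) = 1 * (k-\frac{4}{3}) (k+1) / [(k+\frac{20}{3}) (k+1)] ; factor over Q: parameters, x = 1, and C = \frac{5}{6}.


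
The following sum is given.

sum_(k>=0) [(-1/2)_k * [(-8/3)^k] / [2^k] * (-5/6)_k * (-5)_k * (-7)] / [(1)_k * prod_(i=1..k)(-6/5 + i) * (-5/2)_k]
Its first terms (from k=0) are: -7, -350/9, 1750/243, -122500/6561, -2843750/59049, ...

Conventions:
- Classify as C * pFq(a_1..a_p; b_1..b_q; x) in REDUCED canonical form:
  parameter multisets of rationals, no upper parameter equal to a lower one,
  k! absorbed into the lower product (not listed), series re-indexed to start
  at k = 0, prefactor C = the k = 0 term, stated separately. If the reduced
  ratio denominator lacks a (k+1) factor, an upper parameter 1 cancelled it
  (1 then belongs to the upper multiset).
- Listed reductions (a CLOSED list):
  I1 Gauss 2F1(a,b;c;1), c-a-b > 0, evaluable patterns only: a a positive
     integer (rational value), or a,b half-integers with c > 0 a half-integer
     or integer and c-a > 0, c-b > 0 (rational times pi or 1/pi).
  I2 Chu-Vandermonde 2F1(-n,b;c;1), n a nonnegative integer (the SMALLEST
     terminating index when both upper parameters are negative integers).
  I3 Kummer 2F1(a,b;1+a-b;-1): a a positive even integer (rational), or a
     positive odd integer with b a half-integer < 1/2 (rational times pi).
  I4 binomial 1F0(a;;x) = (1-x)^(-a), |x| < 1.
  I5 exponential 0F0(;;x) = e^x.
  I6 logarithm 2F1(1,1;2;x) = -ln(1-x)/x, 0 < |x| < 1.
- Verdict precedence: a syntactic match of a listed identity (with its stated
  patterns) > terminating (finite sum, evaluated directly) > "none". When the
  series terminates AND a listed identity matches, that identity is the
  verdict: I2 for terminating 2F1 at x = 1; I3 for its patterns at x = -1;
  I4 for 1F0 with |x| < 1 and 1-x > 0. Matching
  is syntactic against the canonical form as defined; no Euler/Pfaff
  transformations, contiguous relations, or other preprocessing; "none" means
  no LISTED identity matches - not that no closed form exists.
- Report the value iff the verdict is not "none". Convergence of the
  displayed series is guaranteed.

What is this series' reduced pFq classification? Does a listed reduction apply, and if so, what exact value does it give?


The series (x = -4/3) is 3F2: upper {-5, -5/6, -1/2}, lower {-5/2, -1/5}, prefactor -7. Verdict: terminating - upper -5 stops the sum at k = 5; the 6 terms are added exactly. Exact value: -208041211/1594323.

The tell: t_0 being -7, (1)_k (C = -7, x = -4/3) is k! itself.
Ratio: r(k) = (-4/3) * (k-5) (k-5/6) (k-1/2) / [(k-5/2) (k-1/5) (k+1)] - rational in k. x = (-4/3); t_0 = -7; negate the roots.


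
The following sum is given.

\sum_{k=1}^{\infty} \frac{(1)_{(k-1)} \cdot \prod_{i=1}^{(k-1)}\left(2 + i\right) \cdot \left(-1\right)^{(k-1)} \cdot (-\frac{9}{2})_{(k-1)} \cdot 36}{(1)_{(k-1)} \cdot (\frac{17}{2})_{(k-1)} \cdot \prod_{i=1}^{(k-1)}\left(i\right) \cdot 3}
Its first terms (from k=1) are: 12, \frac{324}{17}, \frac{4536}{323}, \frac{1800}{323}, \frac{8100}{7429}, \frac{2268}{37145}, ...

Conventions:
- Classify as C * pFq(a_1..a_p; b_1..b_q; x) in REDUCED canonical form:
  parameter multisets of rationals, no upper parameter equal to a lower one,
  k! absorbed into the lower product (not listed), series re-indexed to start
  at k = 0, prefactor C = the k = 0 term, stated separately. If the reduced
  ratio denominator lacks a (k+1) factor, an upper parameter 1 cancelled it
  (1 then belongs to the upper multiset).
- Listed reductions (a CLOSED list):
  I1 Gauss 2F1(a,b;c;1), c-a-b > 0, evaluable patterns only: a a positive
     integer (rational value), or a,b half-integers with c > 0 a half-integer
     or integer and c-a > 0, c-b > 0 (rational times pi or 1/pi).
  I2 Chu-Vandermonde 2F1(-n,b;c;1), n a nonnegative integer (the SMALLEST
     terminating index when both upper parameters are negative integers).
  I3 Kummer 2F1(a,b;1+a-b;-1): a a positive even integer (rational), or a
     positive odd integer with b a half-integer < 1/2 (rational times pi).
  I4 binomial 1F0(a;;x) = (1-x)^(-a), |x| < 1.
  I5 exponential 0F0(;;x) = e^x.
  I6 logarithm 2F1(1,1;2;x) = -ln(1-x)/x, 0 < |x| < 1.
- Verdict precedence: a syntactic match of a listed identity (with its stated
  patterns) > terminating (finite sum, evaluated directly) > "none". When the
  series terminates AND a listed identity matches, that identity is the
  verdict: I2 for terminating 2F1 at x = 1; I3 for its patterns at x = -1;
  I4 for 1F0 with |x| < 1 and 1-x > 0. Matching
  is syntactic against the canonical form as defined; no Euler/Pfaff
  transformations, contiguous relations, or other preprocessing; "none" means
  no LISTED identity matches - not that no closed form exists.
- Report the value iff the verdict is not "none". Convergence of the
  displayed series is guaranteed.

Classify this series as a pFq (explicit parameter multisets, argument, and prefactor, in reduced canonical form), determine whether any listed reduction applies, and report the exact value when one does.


This is 12 * 2F1(-\frac{9}{2}, 3; \frac{17}{2}; -1) in reduced canonical form. Verdict: Kummer (I3) fires (x = -1; c = \frac{17}{2} equals 1+a-b for upper {-\frac{9}{2}, 3}: listed pattern). Value: \frac{135135}{8192} \cdot \pi.

The tell: from the first term 12: the constant factors (C = 12) combine into one prefactor.
Adjacent-term ratio: r(k) = -1 * (k-\frac{9}{2}) (k+3) / [(k+\frac{17}{2}) (k+1)] ; factor over Q: parameters, x = -1, and C = 12.


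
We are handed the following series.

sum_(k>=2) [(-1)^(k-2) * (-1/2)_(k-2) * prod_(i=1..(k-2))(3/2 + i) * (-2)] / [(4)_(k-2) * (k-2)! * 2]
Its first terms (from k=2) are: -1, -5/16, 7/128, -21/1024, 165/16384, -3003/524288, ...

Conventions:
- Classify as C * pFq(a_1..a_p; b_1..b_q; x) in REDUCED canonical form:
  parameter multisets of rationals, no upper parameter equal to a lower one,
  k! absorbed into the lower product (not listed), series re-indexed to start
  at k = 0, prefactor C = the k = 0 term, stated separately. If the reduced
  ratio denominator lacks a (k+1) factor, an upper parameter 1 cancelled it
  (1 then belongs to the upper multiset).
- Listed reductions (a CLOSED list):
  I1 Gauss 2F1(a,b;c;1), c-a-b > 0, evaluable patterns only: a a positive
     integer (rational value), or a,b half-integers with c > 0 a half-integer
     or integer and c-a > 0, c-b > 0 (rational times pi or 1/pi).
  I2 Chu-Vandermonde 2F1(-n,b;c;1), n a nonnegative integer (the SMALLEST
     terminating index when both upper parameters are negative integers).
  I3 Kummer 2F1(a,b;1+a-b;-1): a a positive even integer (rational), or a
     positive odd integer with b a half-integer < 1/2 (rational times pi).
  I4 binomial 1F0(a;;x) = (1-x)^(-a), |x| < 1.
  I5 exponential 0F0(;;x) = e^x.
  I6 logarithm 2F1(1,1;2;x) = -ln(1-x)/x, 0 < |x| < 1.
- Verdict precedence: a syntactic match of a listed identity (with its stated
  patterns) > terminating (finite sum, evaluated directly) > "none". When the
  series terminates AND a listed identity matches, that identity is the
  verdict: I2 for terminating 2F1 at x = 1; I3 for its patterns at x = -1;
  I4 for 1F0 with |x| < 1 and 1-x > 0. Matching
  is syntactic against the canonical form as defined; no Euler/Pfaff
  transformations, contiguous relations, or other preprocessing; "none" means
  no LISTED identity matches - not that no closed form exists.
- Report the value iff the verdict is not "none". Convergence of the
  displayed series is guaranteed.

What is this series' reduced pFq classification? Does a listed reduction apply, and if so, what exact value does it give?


x = -1 here; the reduced form reads 2F1, upper {-1/2, 5/2}, lower {4}, C = -1. Verdict: no listed reduction: x = -1 and upper {-1/2, 5/2} fail every I1-I6 pattern.

First insight: t_0 = -1 here, and the running product (C = -1) telescopes to a rising factorial.
Consecutive-term ratio: r(k) = (-1) * (k-1/2) (k+5/2) / [(k+4) (k+1)] ; factor over Q: parameters, x = (-1), and C = -1.


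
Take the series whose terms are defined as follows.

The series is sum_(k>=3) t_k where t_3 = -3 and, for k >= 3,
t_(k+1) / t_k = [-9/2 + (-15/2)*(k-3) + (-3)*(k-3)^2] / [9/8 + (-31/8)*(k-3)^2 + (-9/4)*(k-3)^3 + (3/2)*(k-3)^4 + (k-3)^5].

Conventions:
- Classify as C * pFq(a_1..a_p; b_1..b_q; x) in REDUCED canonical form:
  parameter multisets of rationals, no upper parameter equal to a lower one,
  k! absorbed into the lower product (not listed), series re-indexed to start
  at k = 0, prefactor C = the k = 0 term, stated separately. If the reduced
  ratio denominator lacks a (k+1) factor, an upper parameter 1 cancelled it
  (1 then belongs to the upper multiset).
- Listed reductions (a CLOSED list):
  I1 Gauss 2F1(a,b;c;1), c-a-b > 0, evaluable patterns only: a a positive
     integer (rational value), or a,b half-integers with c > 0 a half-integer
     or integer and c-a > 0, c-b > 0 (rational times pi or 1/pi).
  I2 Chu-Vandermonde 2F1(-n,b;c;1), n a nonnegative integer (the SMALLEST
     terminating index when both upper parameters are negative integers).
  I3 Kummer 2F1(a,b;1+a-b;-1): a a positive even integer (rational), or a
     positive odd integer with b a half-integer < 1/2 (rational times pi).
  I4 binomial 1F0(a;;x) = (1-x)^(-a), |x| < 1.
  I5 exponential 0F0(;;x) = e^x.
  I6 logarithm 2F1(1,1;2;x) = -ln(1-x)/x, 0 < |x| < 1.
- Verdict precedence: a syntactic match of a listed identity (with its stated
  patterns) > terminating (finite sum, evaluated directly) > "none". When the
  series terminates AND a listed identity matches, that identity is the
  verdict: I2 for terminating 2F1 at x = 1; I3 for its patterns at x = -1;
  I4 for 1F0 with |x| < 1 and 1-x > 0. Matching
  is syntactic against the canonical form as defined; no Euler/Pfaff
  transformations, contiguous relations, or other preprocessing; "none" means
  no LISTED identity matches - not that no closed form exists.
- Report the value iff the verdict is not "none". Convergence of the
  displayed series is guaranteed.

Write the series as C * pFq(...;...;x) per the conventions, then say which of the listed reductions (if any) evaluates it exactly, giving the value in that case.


Key observation: t_0 = -3 here, and the parameter 1 appears in both the upper and lower lists and cancels (alongside the other common factor).
Ratio: r(k) = (-3) * 1 / [(k-3/2) (k-1/2) (k+1)] - rational in k, leading ratio (-3); with t_0 = -3, classification follows.

Reduced: x = -3, 0F2, upper = {-}, lower = {-3/2, -1/2}, C = -3. Verdict: none. A 0F2 with upper {-} fits none of I1-I6 at x = -3; the sum runs forever.


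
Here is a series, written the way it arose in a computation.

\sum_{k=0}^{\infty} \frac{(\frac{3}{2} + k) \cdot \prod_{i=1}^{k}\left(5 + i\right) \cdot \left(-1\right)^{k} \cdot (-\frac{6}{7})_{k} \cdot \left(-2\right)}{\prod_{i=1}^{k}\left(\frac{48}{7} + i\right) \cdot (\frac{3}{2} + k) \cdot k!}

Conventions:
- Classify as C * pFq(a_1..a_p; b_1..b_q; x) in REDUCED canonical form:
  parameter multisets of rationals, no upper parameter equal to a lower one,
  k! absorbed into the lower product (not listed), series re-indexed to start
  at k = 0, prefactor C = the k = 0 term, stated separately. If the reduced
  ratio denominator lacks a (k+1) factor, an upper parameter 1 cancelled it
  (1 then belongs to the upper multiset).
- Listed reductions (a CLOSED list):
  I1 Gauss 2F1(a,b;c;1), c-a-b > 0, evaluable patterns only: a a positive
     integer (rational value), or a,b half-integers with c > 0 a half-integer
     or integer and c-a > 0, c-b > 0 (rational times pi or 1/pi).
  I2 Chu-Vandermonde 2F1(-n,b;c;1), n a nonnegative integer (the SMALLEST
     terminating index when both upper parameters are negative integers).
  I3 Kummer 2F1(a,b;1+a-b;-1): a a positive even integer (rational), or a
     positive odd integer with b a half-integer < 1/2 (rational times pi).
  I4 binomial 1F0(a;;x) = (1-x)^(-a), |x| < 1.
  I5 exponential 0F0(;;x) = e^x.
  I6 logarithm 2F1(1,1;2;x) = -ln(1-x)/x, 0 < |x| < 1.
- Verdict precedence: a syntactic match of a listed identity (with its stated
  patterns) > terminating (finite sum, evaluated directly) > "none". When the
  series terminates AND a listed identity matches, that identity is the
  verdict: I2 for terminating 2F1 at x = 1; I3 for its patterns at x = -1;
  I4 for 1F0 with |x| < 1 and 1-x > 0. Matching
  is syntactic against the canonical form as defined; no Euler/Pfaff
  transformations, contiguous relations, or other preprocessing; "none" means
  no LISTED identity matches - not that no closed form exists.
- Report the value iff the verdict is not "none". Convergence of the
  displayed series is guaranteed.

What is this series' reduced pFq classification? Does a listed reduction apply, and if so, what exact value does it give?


The series (x = -1) is 2F1: upper {-\frac{6}{7}, 6}, lower {\frac{55}{7}}, prefactor -2. Verdict: Kummer (I3) matches (x = -1; c = \frac{55}{7} equals 1+a-b for upper {-\frac{6}{7}, 6}: listed pattern). Its exact value is -\frac{5576}{1715}.

Key step: with t_0 = -2, striking the common factor k + 3/2 reduces the term (C = -2).
Adjacent-term ratio: r(k) = -1 * (k-\frac{6}{7}) (k+6) / [(k+\frac{55}{7}) (k+1)] - poly over poly, x = -1 from leading terms; C = -2 at k = 0.


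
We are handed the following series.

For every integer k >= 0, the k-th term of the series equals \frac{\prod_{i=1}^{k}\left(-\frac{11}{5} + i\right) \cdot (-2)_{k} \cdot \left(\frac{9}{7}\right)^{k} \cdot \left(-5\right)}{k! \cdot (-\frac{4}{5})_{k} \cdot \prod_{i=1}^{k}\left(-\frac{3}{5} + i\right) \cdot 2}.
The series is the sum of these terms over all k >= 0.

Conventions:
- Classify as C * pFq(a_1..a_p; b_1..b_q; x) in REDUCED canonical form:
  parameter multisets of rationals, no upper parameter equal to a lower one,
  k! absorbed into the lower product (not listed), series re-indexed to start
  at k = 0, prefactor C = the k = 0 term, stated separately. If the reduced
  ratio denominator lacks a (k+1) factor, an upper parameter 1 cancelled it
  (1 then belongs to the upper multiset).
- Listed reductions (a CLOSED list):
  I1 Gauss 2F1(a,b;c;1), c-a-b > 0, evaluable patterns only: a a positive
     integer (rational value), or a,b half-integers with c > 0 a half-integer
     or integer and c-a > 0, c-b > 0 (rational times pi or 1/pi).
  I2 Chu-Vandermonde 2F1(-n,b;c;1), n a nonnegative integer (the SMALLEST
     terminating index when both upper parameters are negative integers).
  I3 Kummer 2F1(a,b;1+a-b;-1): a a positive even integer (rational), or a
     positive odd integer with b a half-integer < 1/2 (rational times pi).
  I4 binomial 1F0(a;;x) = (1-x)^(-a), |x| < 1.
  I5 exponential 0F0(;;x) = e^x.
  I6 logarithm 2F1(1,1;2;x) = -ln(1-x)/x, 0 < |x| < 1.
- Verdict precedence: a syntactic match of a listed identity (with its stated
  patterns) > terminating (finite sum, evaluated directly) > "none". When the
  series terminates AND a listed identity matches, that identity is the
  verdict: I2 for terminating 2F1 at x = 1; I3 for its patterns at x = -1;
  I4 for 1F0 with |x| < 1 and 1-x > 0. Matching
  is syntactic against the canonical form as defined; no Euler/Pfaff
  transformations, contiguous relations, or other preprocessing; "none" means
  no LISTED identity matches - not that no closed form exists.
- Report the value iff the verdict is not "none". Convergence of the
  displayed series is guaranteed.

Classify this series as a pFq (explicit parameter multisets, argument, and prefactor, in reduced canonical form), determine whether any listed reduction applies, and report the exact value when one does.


With C = -\frac{5}{2}: the canonical form is 2F2(-2, -\frac{6}{5}; -\frac{4}{5}, \frac{2}{5}; \frac{9}{7}). Verdict: terminating - upper parameter -2 makes this a finite sum (last index 2), evaluated exactly. Hence: \frac{89665}{2744}.

Key step: x = \frac{9}{7} and the lower running product (C = -5/2) is a rising factorial.
Term ratio: r(k) = \frac{9}{7} * (k-2) (k-\frac{6}{5}) / [(k-\frac{4}{5}) (k+\frac{2}{5}) (k+1)] - rational in k. x = \frac{9}{7}; t_0 = -\frac{5}{2}; negate the roots.


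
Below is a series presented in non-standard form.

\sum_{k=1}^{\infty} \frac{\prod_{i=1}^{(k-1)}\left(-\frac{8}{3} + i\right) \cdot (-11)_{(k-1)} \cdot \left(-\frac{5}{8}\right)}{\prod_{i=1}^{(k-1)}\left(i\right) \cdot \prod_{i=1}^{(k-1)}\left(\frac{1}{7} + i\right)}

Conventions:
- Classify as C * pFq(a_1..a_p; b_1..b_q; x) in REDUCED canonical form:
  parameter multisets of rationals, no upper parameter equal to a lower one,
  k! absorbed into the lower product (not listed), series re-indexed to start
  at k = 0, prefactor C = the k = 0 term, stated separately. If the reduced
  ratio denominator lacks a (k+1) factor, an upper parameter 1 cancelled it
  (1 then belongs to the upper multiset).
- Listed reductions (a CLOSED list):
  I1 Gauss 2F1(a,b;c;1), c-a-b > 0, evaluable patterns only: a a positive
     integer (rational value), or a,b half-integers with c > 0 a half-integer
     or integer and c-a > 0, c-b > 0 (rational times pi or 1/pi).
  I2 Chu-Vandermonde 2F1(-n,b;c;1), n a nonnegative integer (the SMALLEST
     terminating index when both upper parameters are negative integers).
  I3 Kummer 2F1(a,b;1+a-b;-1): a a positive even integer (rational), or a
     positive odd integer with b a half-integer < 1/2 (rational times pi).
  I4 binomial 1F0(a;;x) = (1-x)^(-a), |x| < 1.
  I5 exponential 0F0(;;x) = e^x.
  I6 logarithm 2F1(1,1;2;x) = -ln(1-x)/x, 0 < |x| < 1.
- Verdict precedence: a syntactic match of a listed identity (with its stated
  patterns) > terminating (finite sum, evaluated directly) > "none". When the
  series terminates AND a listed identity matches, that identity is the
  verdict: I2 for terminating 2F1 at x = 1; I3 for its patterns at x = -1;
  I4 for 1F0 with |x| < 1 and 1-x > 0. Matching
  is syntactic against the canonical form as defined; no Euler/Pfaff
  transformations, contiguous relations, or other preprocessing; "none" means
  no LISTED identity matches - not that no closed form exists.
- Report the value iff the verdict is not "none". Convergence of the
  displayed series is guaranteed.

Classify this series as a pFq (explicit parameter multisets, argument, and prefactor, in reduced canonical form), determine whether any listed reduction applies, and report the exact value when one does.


This is -\frac{5}{8} * 2F1(-11, -\frac{5}{3}; \frac{8}{7}; 1) in reduced canonical form. Verdict (x = 1): the Chu-Vandermonde identity I2 applies (terminating 2F1 at x = 1 with n = 11, b = -5/3, c = \frac{8}{7}). Value: -\frac{107514207234491297}{4634452685207232}.

Key observation: t_0 being -\frac{5}{8}, the running product (C = -5/8, x = 1) telescopes to a rising factorial.
Ratio: r(k) = 1 * (k-11) (k-\frac{5}{3}) / [(k+\frac{8}{7}) (k+1)] ; factor over Q: parameters, x = 1, and C = -\frac{5}{8}.


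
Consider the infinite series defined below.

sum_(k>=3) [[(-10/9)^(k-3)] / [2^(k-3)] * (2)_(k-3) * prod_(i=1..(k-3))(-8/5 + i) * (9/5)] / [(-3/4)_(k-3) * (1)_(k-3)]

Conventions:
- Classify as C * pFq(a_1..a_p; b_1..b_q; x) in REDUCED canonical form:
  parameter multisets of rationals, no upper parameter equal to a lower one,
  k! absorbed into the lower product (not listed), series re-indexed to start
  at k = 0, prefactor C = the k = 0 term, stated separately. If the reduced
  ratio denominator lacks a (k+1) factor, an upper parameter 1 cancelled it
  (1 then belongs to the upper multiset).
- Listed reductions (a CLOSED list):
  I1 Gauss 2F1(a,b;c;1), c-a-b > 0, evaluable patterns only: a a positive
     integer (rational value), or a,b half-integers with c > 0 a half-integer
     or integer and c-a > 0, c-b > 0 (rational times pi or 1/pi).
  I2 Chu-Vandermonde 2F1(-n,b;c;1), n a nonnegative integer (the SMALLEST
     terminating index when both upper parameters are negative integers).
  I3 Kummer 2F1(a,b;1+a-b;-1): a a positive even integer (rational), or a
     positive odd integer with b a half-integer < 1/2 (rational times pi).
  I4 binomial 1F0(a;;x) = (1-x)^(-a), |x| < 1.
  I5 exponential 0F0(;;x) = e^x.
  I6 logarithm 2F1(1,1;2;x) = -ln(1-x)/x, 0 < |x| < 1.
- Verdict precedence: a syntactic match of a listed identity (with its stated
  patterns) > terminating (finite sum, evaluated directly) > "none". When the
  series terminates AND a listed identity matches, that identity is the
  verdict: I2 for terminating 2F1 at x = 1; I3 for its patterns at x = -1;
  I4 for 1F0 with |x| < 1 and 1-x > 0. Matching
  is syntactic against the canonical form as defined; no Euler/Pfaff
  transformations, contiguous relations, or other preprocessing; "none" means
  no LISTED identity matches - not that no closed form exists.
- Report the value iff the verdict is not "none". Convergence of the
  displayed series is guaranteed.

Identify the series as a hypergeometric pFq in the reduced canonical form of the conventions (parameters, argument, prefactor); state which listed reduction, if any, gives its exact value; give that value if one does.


This is 9/5 * 2F1(-3/5, 2; -3/4; -5/9) in reduced canonical form. Verdict: none (x = -5/9): each listed identity misses the multisets {-3/5, 2} ; {-3/4}.

Key step: t_0 = 9/5 here, and the running product (C = 9/5, x = -5/9) telescopes to a rising factorial.
Step ratio: r(k) = (-5/9) * (k-3/5) (k+2) / [(k-3/4) (k+1)] - poly over poly, x = (-5/9) from leading terms; C = 9/5 at k = 0.


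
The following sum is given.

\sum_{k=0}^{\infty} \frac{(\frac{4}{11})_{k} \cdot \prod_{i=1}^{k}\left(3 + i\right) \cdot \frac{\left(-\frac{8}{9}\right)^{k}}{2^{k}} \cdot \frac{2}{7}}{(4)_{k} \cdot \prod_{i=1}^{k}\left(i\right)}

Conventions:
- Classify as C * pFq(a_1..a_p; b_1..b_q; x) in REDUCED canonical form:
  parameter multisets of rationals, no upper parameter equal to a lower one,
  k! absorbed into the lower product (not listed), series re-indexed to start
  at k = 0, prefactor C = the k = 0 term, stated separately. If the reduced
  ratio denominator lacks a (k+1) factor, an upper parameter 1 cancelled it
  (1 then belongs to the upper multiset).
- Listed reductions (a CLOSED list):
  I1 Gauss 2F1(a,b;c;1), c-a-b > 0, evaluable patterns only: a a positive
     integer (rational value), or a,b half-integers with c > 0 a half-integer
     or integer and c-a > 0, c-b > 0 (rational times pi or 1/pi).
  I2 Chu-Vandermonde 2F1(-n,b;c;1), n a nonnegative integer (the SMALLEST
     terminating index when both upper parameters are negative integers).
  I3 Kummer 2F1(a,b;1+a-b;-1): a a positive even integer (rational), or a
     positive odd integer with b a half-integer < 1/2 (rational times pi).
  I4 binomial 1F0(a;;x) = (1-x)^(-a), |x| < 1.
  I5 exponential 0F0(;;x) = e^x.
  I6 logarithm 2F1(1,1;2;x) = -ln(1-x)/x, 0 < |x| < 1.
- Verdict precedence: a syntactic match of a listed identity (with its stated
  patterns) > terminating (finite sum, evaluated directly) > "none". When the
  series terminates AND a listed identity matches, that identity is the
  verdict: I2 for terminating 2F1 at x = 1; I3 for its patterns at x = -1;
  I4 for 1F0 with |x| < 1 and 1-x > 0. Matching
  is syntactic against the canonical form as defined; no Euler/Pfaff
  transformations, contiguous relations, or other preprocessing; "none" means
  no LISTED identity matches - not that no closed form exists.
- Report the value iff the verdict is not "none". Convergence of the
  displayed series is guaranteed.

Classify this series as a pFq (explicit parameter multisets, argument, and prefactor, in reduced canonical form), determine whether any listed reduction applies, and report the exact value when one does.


Classification (C = \frac{2}{7}): 1F0 with upper {\frac{4}{11}}, lower {-}, argument x = -\frac{4}{9}. Verdict: the binomial series (I4) applies (the 1F0 binomial series: exponent -4/11, x = -\frac{4}{9}). Exact value: \frac{2}{7} \cdot \left(\frac{13}{9}\right)^{-\frac{4}{11}}.

Structural cue: t_0 = \frac{2}{7} here, and the product of the first k integers (C = 2/7, x = -4/9) is k!.
Ratio: r(k) = -\frac{4}{9} * (k+\frac{4}{11}) / [(k+1)] ; factor over Q: parameters, x = -\frac{4}{9}, and C = \frac{2}{7}.


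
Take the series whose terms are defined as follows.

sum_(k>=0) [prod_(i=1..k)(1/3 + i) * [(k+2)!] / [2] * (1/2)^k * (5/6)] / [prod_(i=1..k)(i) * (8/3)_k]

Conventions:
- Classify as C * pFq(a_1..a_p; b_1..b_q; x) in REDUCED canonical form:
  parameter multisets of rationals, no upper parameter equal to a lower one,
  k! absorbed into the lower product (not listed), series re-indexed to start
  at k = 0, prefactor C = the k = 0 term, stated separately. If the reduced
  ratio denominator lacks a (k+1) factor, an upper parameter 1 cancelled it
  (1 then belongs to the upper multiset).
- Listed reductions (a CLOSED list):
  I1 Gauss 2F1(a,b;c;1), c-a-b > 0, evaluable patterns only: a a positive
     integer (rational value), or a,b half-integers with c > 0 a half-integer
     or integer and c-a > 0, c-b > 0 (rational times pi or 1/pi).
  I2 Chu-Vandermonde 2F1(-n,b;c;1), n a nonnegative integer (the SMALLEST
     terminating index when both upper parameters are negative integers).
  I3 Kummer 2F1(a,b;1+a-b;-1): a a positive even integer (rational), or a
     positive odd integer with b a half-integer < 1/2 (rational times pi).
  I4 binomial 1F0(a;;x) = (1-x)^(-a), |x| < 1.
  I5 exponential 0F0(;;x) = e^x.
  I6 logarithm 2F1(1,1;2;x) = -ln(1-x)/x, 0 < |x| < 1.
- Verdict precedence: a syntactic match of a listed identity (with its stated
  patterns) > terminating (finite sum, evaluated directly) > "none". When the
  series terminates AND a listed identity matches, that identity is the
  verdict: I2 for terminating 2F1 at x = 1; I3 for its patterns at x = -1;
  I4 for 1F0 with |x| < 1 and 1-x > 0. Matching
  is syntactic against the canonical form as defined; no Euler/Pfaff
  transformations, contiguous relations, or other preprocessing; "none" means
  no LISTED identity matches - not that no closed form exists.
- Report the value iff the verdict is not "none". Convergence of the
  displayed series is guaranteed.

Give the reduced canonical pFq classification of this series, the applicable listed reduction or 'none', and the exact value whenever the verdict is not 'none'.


Reduced: x = 1/2, 2F1, upper = {4/3, 3}, lower = {8/3}, C = 5/6. Verdict: none (x = 1/2): each listed identity misses the multisets {4/3, 3} ; {8/3}.

Key step: t_0 = 5/6 here, and the product of the first k integers (C = 5/6) is k!.
Ratio: r(k) = (1/2) * (k+4/3) (k+3) / [(k+8/3) (k+1)] - rational in k, leading ratio (1/2); with t_0 = 5/6, classification follows.


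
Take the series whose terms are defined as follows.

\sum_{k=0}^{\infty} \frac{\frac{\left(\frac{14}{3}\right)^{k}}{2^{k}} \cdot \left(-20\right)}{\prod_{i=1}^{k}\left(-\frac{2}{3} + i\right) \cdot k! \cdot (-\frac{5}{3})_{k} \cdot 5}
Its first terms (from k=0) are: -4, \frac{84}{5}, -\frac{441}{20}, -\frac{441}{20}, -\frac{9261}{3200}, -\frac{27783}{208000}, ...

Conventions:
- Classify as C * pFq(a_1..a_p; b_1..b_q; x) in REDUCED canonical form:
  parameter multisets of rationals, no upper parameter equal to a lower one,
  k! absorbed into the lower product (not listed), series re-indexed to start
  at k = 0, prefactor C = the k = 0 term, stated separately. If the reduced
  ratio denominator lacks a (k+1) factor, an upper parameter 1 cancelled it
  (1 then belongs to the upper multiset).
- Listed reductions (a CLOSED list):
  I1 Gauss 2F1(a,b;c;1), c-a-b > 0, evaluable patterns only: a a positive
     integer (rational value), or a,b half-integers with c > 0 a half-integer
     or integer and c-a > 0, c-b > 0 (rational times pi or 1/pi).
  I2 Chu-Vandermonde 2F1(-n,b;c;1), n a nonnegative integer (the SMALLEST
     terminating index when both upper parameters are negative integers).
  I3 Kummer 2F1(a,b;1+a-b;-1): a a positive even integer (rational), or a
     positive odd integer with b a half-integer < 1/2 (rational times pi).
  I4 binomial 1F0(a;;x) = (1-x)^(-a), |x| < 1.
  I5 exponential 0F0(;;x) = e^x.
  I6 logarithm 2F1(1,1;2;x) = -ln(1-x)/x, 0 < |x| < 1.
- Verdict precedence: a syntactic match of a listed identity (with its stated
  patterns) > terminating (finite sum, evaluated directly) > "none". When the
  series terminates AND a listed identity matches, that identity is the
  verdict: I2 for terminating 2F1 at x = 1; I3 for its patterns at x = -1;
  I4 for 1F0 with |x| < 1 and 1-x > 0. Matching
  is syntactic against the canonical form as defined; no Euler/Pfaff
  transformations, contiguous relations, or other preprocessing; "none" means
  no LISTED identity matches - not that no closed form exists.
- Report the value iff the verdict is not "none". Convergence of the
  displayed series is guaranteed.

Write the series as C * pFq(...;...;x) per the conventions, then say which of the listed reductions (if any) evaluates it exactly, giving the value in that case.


At argument \frac{7}{3}: a 0F2 with upper {-}, lower {-\frac{5}{3}, \frac{1}{3}}, scaled by C = -4. Verdict: no listed reduction: x = \frac{7}{3} and upper {-} fail every I1-I6 pattern.

Structural cue: x = \frac{7}{3} and the lower running product (prefactor -4) is a rising factorial.
Term ratio: r(k) = \frac{7}{3} * 1 / [(k-\frac{5}{3}) (k+\frac{1}{3}) (k+1)] - poly over poly, x = \frac{7}{3} from leading terms; C = -4 at k = 0.


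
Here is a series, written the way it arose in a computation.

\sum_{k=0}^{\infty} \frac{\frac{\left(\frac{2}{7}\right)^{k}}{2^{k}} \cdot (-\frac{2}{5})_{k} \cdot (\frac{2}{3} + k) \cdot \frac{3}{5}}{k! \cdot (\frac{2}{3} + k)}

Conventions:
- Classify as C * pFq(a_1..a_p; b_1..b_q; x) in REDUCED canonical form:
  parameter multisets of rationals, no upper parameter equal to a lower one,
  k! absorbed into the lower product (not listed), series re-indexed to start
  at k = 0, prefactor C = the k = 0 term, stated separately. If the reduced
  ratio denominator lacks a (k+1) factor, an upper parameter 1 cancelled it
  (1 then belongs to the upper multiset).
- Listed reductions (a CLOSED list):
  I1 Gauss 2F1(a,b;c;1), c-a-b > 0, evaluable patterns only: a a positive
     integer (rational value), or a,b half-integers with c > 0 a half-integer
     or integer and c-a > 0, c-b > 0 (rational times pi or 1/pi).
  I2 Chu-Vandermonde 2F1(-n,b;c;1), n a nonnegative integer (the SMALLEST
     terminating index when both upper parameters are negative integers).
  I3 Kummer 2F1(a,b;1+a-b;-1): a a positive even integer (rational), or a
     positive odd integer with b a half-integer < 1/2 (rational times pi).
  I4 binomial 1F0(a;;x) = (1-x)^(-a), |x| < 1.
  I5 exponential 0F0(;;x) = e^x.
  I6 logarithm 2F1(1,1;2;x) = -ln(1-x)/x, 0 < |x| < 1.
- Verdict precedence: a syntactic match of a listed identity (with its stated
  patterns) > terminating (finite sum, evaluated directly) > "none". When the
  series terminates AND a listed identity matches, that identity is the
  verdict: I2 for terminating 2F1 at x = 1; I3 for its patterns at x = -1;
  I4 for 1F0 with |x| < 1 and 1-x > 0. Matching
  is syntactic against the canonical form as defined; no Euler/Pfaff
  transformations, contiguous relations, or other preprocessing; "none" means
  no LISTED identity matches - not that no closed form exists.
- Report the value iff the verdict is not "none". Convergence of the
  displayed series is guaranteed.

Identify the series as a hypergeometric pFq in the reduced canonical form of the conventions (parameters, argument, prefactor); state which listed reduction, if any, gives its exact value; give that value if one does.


Canonical form: C = \frac{3}{5} times 1F0 with upper {-\frac{2}{5}}, lower {-}, x = \frac{1}{7}. Verdict: binomial (I4) matches (the 1F0 binomial series: exponent 2/5, x = \frac{1}{7}). Hence: \frac{3}{5} \cdot \left(\frac{6}{7}\right)^{\frac{2}{5}}.

First insight: t_0 being \frac{3}{5}, k + 2/3 divides numerator and denominator alike; C = 3/5 after cancelling.
Ratio: r(k) = \frac{1}{7} * (k-\frac{2}{5}) / [(k+1)] - rational; roots negated = parameters, x = \frac{1}{7}, C = \frac{3}{5}.


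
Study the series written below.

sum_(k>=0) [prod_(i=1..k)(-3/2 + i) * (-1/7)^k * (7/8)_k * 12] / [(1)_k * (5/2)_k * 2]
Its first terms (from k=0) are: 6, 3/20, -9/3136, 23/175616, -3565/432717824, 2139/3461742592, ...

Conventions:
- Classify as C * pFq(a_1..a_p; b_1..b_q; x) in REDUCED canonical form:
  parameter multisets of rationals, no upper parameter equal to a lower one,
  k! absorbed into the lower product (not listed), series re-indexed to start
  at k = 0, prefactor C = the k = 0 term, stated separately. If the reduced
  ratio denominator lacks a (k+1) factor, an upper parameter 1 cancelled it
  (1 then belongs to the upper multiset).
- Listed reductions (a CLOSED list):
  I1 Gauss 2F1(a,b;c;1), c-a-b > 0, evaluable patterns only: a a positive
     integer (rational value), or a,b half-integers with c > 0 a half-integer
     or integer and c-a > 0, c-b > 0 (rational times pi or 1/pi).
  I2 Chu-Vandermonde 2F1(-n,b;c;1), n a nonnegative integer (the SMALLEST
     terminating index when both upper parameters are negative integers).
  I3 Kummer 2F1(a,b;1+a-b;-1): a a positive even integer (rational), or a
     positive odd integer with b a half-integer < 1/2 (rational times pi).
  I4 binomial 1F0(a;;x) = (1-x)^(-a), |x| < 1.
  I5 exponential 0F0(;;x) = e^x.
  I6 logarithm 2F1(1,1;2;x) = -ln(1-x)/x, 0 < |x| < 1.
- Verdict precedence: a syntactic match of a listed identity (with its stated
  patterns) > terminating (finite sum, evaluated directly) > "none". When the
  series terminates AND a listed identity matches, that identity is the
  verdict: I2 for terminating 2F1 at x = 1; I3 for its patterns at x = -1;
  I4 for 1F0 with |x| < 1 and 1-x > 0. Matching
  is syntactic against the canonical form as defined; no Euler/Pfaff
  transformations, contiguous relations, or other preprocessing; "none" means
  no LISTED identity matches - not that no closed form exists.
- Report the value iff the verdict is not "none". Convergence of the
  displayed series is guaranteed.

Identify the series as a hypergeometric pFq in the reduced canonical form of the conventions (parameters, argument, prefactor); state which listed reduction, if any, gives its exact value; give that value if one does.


Classification (C = 6): 2F1 with upper {-1/2, 7/8}, lower {5/2}, argument x = -1/7. Verdict: none (x = -1/7): each listed identity misses the multisets {-1/2, 7/8} ; {5/2}.

Key step: x = (-1/7) and the constant factors (prefactor 6) combine into one prefactor.
Ratio: r(k) = (-1/7) * (k-1/2) (k+7/8) / [(k+5/2) (k+1)] - rational in k, leading ratio (-1/7); with t_0 = 6, classification follows.
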